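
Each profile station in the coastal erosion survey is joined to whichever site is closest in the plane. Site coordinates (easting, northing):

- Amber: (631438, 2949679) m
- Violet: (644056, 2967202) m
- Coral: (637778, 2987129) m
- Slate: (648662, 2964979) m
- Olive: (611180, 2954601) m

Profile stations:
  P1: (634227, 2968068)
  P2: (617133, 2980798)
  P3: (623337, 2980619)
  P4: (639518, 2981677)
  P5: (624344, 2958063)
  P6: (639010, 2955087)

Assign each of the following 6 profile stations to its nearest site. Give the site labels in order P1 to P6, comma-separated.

Violet, Coral, Coral, Coral, Amber, Amber

P1 → Violet (d²=97359197.00)
P2 → Coral (d²=466297586.00)
P3 → Coral (d²=250922581.00)
P4 → Coral (d²=32751904.00)
P5 → Amber (d²=120616292.00)
P6 → Amber (d²=86581648.00)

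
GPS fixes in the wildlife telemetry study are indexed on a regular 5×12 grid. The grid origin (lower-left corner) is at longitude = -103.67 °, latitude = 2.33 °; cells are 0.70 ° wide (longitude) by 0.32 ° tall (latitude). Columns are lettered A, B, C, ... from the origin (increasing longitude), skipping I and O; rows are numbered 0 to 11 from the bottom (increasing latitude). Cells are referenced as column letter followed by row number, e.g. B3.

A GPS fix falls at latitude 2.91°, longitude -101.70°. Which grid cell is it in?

Column index: ⌊(-101.70 − -103.67) / 0.70⌋ = ⌊2.814⌋ = 2 → column C
Row offset from origin: ⌊(2.91 − 2.33) / 0.32⌋ = ⌊1.813⌋ = 1 → row 1

C1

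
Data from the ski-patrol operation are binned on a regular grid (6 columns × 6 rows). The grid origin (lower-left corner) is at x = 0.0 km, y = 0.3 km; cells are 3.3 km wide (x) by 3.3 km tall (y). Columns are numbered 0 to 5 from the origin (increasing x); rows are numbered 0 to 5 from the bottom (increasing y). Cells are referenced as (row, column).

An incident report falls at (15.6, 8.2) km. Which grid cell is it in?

Column index: ⌊(15.6 − 0.0) / 3.3⌋ = ⌊4.727⌋ = 4
Row offset from origin: ⌊(8.2 − 0.3) / 3.3⌋ = ⌊2.394⌋ = 2 → row 2

(2, 4)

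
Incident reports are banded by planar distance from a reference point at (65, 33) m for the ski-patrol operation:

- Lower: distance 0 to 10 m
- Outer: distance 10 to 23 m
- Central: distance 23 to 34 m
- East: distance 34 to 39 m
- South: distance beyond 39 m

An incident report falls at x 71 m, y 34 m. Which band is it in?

Lower

Distance = √((71−65)² + (34−33)²) = √(36.000 + 1.000) = 6.083 m.
0 ≤ 6.083 < 10 → Lower.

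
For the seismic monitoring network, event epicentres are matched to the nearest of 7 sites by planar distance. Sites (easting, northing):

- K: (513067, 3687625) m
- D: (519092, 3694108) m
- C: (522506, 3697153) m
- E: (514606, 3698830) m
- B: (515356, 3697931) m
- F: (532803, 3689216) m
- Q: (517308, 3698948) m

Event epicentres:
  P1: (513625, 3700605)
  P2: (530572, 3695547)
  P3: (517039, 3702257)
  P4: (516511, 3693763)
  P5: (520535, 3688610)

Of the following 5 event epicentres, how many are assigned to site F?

P1 → E
P2 → F
P3 → Q
P4 → D
P5 → D
1 of the 5 goes to F.

1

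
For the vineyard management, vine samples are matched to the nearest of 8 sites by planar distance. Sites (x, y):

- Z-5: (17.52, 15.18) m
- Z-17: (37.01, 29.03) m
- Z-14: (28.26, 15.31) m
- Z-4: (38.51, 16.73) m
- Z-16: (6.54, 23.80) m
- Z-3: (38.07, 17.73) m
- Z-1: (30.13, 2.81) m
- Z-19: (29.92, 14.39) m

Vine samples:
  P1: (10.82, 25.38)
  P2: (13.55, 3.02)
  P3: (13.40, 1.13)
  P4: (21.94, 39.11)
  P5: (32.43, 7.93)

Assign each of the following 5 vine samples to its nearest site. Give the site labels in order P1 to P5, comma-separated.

P1 → Z-16 (d²=20.81)
P2 → Z-5 (d²=163.63)
P3 → Z-5 (d²=214.38)
P4 → Z-17 (d²=328.71)
P5 → Z-1 (d²=31.50)

Z-16, Z-5, Z-5, Z-17, Z-1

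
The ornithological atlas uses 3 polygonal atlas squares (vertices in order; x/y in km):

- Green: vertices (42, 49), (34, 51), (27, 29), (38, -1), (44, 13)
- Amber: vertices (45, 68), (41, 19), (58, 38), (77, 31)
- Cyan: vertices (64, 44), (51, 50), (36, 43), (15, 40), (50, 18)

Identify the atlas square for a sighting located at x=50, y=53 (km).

Cast a ray rightward from (50, 53). For each polygon, the edges (by vertex number in listed order) whose endpoints lie on opposite sides of y = 53, where each meets that height, and whether that is right or left of the point:
Green: no edge straddles that height → 0 crossings.
Amber: 1–2 at x≈43.8 (left), 4–1 at x≈58.0 (right) → 1 crossing.
Cyan: no edge straddles that height → 0 crossings.
Only Amber has an odd count, so the point is inside Amber.

Amber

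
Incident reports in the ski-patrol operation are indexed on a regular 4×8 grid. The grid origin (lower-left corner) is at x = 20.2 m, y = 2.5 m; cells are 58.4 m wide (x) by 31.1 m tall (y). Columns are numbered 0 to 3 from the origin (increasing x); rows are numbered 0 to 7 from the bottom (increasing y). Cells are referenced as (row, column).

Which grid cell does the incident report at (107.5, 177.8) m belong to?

(5, 1)

Column index: ⌊(107.5 − 20.2) / 58.4⌋ = ⌊1.495⌋ = 1
Row offset from origin: ⌊(177.8 − 2.5) / 31.1⌋ = ⌊5.637⌋ = 5 → row 5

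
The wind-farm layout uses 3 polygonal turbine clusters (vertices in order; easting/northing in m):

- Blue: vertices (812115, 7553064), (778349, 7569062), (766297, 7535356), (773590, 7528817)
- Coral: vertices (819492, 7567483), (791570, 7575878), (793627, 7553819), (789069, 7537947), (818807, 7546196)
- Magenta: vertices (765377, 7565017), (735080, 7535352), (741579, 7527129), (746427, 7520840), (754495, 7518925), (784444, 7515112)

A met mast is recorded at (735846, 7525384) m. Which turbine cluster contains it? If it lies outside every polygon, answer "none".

none

Cast a ray rightward from (735846, 7525384). For each polygon, the edges (by vertex number in listed order) whose endpoints lie on opposite sides of northing = 7525384, where each meets that height, and whether that is right or left of the point:
Blue: no edge straddles that height → 0 crossings.
Coral: no edge straddles that height → 0 crossings.
Magenta: 3–4 at easting≈742924.2 (right), 6–1 at easting≈780519.4 (right) → 2 crossings.
All counts are even, so the point lies outside every listed polygon.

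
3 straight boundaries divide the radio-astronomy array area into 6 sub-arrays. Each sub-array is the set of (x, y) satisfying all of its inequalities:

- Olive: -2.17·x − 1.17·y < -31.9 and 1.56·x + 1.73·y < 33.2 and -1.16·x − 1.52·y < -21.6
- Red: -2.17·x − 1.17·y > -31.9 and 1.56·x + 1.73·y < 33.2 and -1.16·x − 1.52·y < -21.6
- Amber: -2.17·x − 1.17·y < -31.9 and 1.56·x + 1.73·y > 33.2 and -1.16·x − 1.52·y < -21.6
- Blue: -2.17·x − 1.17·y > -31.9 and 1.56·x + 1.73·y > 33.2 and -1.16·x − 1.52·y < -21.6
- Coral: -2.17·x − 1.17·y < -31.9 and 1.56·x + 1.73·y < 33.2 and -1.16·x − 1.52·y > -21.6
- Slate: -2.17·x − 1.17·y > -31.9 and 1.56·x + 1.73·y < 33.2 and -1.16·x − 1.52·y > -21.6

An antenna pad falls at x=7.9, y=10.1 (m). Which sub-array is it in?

Red

-2.17·7.9 − 1.17·10.1 = -28.960, which is > -31.9
1.56·7.9 + 1.73·10.1 = 29.797, which is < 33.2
-1.16·7.9 − 1.52·10.1 = -24.516, which is < -21.6
This sign pattern matches Red.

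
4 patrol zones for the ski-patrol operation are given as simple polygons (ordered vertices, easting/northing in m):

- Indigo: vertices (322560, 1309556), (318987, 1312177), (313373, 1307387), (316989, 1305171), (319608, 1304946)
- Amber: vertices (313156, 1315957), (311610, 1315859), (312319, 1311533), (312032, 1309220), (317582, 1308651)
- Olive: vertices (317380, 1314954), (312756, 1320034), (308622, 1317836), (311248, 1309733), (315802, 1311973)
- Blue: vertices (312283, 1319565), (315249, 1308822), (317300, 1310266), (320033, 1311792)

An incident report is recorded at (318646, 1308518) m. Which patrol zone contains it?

Indigo

Cast a ray rightward from (318646, 1308518). For each polygon, the edges (by vertex number in listed order) whose endpoints lie on opposite sides of northing = 1308518, where each meets that height, and whether that is right or left of the point:
Indigo: 2–3 at easting≈314698.6 (left), 5–1 at easting≈321895.3 (right) → 1 crossing.
Amber: no edge straddles that height → 0 crossings.
Olive: no edge straddles that height → 0 crossings.
Blue: no edge straddles that height → 0 crossings.
Only Indigo has an odd count, so the point is inside Indigo.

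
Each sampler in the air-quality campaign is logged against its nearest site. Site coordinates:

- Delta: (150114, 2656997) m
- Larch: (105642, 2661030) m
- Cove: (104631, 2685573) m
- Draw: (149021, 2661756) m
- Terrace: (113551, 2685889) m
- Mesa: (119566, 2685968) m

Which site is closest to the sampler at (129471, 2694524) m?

Mesa

Squared distances to each site:
Delta: 1834409178.000; Larch: 1689669277.000; Cove: 697146001.000; Draw: 1455944324.000; Terrace: 328009625.000; Mesa: 171314161.000.
Minimum at Mesa.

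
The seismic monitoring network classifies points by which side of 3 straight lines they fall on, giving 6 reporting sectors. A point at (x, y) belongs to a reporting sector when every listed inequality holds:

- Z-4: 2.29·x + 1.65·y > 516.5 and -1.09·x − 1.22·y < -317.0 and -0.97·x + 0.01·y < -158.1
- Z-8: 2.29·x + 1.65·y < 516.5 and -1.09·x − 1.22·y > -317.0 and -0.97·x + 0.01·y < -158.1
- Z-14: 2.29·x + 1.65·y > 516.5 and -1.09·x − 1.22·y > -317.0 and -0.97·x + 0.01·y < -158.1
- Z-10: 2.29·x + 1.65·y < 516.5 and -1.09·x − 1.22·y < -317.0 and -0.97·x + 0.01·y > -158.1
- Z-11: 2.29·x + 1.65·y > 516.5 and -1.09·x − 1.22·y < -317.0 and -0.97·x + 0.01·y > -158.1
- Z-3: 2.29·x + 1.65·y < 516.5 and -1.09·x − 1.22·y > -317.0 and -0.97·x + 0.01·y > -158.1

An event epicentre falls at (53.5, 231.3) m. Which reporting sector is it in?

Z-10

2.29·53.5 + 1.65·231.3 = 504.160, which is < 516.5
-1.09·53.5 − 1.22·231.3 = -340.501, which is < -317.0
-0.97·53.5 + 0.01·231.3 = -49.582, which is > -158.1
This sign pattern matches Z-10.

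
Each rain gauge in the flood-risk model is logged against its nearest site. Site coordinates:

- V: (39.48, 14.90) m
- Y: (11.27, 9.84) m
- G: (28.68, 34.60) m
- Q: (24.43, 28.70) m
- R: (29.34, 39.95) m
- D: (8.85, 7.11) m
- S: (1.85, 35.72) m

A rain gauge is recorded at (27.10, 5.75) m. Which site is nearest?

V

Squared distances to each site:
V: 236.987; Y: 267.317; G: 834.819; Q: 533.831; R: 1174.658; D: 334.912; S: 1535.763.
Minimum at V.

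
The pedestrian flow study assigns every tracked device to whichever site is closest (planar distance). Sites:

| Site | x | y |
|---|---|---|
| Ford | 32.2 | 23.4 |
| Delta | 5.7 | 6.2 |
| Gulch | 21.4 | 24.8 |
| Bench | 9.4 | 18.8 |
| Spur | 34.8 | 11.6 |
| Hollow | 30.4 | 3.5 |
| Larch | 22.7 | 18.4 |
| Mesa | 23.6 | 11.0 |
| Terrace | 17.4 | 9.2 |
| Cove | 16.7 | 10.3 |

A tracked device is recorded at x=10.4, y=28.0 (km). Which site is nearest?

Bench

Squared distances to each site:
Ford: 496.400; Delta: 497.330; Gulch: 131.240; Bench: 85.640; Spur: 864.320; Hollow: 1000.250; Larch: 243.450; Mesa: 463.240; Terrace: 402.440; Cove: 352.980.
Minimum at Bench.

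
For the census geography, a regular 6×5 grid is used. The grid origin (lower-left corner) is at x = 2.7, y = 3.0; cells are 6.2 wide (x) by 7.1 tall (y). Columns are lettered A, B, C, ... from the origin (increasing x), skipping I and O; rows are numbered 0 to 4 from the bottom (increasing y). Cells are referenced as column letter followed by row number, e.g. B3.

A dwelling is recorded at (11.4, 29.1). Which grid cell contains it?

B3

Column index: ⌊(11.4 − 2.7) / 6.2⌋ = ⌊1.403⌋ = 1 → column B
Row offset from origin: ⌊(29.1 − 3.0) / 7.1⌋ = ⌊3.676⌋ = 3 → row 3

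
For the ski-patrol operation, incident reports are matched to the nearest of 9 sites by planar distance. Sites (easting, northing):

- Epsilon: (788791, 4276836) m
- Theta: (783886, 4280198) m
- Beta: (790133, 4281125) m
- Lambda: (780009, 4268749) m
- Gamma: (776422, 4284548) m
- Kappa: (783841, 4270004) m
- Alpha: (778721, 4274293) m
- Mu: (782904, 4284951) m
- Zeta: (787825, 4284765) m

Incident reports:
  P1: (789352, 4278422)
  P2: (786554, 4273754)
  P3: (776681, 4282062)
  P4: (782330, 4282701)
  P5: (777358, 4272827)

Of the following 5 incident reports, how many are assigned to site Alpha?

P1 → Epsilon
P2 → Epsilon
P3 → Gamma
P4 → Mu
P5 → Alpha
1 of the 5 goes to Alpha.

1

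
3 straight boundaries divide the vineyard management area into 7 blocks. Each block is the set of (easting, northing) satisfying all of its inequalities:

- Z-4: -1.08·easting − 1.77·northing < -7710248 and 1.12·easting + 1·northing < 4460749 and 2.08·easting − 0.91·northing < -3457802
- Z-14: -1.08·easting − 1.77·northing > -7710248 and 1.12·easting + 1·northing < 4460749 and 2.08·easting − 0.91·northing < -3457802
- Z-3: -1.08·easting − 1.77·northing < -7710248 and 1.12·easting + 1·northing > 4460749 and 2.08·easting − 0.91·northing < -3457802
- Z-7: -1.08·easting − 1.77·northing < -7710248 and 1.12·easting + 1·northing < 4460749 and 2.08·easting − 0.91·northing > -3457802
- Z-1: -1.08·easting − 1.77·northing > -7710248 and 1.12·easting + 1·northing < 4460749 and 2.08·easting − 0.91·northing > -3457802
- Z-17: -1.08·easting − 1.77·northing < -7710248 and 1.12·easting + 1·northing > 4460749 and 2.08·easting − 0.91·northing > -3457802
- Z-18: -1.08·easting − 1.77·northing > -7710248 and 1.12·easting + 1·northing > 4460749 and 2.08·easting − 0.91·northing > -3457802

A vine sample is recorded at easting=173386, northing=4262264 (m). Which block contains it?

Z-4

-1.08·173386 − 1.77·4262264 = -7731464.160, which is < -7710248
1.12·173386 + 1·4262264 = 4456456.320, which is < 4460749
2.08·173386 − 0.91·4262264 = -3518017.360, which is < -3457802
This sign pattern matches Z-4.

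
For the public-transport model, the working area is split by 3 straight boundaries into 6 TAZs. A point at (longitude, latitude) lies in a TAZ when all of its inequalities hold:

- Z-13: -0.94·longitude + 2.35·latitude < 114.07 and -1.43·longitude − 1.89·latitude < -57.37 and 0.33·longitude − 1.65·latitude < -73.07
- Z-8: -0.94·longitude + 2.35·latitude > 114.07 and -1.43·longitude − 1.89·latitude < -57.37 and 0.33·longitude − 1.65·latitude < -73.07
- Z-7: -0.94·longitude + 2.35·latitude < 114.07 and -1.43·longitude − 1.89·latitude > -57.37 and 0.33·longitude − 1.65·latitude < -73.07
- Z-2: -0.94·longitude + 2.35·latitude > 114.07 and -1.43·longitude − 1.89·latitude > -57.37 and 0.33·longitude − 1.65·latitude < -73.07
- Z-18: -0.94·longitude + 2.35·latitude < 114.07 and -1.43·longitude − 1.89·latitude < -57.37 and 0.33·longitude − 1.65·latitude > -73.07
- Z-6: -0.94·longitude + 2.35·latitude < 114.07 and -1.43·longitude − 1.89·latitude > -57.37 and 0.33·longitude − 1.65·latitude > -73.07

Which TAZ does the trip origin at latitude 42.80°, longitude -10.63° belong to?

-0.94·-10.63 + 2.35·42.80 = 110.572, which is < 114.07
-1.43·-10.63 − 1.89·42.80 = -65.691, which is < -57.37
0.33·-10.63 − 1.65·42.80 = -74.128, which is < -73.07
This sign pattern matches Z-13.

Z-13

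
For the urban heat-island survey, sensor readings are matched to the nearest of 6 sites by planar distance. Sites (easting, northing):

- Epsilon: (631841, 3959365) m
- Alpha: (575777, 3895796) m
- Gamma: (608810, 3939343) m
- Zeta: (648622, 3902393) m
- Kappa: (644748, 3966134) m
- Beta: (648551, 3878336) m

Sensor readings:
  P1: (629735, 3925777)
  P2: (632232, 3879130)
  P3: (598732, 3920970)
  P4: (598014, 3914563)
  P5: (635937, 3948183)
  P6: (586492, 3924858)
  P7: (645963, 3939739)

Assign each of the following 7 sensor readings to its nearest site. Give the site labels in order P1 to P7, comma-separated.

P1 → Gamma (d²=621891981.00)
P2 → Beta (d²=266940197.00)
P3 → Gamma (d²=439133213.00)
P4 → Gamma (d²=730602016.00)
P5 → Epsilon (d²=141814340.00)
P6 → Gamma (d²=707908349.00)
P7 → Epsilon (d²=584610760.00)

Gamma, Beta, Gamma, Gamma, Epsilon, Gamma, Epsilon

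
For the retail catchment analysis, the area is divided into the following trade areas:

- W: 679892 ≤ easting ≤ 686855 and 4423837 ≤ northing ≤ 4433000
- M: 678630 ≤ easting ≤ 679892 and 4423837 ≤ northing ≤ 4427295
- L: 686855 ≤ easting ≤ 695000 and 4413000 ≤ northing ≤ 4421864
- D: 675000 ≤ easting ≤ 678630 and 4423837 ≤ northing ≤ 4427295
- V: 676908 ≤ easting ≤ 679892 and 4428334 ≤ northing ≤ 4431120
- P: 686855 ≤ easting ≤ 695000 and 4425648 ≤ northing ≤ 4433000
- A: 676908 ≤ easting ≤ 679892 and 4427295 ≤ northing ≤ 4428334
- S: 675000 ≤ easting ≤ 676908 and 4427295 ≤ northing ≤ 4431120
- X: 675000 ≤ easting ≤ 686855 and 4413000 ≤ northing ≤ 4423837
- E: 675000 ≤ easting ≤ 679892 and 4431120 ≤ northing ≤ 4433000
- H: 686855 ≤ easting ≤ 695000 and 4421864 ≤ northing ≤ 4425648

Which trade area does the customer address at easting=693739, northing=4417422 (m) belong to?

L

The point has easting = 693739 and northing = 4417422.
Only L satisfies 686855 ≤ easting ≤ 695000 and 4413000 ≤ northing ≤ 4421864.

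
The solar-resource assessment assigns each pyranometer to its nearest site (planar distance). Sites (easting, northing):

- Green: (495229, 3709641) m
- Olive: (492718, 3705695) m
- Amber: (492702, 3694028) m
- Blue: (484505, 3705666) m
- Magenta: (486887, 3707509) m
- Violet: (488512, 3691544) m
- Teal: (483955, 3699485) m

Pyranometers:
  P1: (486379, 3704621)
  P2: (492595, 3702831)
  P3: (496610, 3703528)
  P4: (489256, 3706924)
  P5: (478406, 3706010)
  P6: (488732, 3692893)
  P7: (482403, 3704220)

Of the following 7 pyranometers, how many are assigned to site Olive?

2

P1 → Blue
P2 → Olive
P3 → Olive
P4 → Magenta
P5 → Blue
P6 → Violet
P7 → Blue
2 of the 7 go to Olive.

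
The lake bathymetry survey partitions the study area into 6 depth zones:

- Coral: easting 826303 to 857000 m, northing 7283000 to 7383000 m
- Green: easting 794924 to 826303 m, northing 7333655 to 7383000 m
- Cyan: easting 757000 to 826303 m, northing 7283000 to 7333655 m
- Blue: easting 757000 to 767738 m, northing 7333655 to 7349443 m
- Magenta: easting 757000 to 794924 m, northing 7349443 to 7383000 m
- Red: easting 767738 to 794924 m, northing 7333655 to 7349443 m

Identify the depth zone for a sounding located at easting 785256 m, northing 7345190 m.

The point has easting = 785256 and northing = 7345190.
Only Red satisfies 767738 ≤ easting ≤ 794924 and 7333655 ≤ northing ≤ 7349443.

Red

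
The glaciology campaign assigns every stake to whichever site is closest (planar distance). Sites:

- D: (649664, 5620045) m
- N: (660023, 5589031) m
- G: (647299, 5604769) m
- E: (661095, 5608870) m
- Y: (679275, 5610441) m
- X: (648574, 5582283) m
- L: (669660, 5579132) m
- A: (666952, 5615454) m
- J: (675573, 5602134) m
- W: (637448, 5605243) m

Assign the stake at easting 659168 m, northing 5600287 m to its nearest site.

E

Squared distances to each site:
D: 480704580.000; N: 127428561.000; G: 160961485.000; E: 77381218.000; Y: 507395165.000; X: 436376852.000; L: 557616089.000; A: 290628545.000; J: 272535434.000; W: 496320336.000.
Minimum at E.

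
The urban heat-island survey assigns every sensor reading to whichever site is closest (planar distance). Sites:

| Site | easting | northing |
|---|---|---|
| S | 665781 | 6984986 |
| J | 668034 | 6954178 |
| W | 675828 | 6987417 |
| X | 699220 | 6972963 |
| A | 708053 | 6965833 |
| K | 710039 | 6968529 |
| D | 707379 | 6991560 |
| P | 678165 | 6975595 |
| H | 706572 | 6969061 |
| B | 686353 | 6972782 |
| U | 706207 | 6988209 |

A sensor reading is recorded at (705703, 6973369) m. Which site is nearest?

Squared distances to each site:
S: 1728720773.000; J: 1787248042.000; W: 1089861929.000; X: 42194125.000; A: 62313796.000; K: 42226496.000; D: 333721457.000; P: 763296520.000; H: 19314025.000; B: 374767069.000; U: 220479616.000.
Minimum at H.

H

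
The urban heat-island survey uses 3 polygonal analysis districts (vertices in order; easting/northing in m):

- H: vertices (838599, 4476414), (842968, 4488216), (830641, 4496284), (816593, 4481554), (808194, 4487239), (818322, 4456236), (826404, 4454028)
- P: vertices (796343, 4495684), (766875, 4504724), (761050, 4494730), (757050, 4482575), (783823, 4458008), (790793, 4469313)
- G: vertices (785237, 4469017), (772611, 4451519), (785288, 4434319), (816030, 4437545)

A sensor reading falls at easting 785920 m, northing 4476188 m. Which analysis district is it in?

P

Cast a ray rightward from (785920, 4476188). For each polygon, the edges (by vertex number in listed order) whose endpoints lie on opposite sides of northing = 4476188, where each meets that height, and whether that is right or left of the point:
H: 5–6 at easting≈811804.1 (right), 7–1 at easting≈838475.9 (right) → 2 crossings.
P: 4–5 at easting≈764010.5 (left), 6–1 at easting≈792239.9 (right) → 1 crossing.
G: no edge straddles that height → 0 crossings.
Only P has an odd count, so the point is inside P.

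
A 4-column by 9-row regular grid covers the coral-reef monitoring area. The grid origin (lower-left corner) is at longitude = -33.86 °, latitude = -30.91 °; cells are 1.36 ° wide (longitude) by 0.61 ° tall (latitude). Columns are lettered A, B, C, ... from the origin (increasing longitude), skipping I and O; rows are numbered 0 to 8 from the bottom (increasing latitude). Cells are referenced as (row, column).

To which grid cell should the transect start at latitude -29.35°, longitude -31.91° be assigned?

(2, B)

Column index: ⌊(-31.91 − -33.86) / 1.36⌋ = ⌊1.434⌋ = 1 → column B
Row offset from origin: ⌊(-29.35 − -30.91) / 0.61⌋ = ⌊2.557⌋ = 2 → row 2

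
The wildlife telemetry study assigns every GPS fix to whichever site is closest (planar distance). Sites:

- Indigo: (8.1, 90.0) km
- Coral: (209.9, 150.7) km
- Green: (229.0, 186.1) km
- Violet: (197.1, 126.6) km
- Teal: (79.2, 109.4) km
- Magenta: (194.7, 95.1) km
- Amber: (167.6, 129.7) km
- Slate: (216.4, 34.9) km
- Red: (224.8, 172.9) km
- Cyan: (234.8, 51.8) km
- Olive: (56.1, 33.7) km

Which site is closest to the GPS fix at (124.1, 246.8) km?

Squared distances to each site:
Indigo: 38042.240; Coral: 16596.850; Green: 14688.500; Violet: 19777.040; Teal: 20894.770; Magenta: 27997.250; Amber: 15604.660; Slate: 53420.900; Red: 15601.700; Cyan: 50279.490; Olive: 50035.610.
Minimum at Green.

Green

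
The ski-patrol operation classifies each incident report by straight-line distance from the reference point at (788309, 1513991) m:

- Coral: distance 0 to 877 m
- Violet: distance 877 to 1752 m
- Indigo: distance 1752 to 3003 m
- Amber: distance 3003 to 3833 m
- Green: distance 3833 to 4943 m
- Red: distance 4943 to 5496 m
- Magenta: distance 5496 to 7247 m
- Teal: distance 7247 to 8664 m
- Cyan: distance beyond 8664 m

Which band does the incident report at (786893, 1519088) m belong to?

Red

Distance = √((786893−788309)² + (1519088−1513991)²) = √(2005056.000 + 25979409.000) = 5290.034 m.
4943 ≤ 5290.034 < 5496 → Red.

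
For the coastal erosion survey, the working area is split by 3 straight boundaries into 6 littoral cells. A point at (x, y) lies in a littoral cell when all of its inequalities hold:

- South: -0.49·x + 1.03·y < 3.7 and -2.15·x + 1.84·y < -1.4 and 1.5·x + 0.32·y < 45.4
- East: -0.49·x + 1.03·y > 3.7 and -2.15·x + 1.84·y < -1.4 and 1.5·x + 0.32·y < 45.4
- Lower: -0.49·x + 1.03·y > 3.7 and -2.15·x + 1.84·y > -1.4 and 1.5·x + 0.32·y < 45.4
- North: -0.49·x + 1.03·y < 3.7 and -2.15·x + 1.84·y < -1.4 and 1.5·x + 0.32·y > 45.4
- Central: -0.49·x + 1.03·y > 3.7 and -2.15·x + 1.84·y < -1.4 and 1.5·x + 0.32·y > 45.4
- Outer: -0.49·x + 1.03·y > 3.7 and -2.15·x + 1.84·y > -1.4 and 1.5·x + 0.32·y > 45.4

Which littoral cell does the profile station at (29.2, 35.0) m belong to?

-0.49·29.2 + 1.03·35.0 = 21.742, which is > 3.7
-2.15·29.2 + 1.84·35.0 = 1.620, which is > -1.4
1.5·29.2 + 0.32·35.0 = 55.000, which is > 45.4
This sign pattern matches Outer.

Outer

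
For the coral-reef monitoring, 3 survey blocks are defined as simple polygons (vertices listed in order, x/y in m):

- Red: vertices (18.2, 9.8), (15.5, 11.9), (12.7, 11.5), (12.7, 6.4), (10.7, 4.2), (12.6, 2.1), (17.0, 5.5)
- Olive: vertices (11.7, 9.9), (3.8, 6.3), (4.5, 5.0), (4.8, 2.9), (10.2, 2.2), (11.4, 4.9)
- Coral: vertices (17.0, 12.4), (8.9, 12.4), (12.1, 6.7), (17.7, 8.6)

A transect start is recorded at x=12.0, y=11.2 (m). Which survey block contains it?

Coral

Cast a ray rightward from (12.0, 11.2). For each polygon, the edges (by vertex number in listed order) whose endpoints lie on opposite sides of y = 11.2, where each meets that height, and whether that is right or left of the point:
Red: 1–2 at x≈16.40 (right), 3–4 at x≈12.70 (right) → 2 crossings.
Olive: no edge straddles that height → 0 crossings.
Coral: 2–3 at x≈9.57 (left), 4–1 at x≈17.22 (right) → 1 crossing.
Only Coral has an odd count, so the point is inside Coral.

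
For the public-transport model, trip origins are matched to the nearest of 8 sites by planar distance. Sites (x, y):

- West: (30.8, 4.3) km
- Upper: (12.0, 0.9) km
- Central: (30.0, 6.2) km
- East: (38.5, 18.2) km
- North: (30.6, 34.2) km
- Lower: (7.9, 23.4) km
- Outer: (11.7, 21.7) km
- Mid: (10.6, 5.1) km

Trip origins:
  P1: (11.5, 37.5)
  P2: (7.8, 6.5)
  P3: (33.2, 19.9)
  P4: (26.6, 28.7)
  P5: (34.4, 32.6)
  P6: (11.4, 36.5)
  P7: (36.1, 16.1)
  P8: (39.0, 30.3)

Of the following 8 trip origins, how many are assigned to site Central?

0

P1 → Lower
P2 → Mid
P3 → East
P4 → North
P5 → North
P6 → Lower
P7 → East
P8 → North
0 of the 8 go to Central.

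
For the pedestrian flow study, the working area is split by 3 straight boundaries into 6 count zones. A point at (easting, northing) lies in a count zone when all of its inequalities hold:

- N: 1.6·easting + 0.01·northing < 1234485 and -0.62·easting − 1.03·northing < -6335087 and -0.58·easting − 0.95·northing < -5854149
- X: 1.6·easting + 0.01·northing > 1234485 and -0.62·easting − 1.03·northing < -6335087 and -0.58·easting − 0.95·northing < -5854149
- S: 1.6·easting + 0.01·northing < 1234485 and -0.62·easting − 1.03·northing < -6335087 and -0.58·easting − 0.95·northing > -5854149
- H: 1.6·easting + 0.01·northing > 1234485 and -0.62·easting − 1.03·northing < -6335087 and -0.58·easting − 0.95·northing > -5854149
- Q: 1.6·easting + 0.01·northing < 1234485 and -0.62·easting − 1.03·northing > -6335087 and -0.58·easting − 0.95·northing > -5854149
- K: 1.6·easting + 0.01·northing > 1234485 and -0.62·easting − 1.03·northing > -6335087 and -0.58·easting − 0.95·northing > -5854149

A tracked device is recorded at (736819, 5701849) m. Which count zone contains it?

1.6·736819 + 0.01·5701849 = 1235928.890, which is > 1234485
-0.62·736819 − 1.03·5701849 = -6329732.250, which is > -6335087
-0.58·736819 − 0.95·5701849 = -5844111.570, which is > -5854149
This sign pattern matches K.

K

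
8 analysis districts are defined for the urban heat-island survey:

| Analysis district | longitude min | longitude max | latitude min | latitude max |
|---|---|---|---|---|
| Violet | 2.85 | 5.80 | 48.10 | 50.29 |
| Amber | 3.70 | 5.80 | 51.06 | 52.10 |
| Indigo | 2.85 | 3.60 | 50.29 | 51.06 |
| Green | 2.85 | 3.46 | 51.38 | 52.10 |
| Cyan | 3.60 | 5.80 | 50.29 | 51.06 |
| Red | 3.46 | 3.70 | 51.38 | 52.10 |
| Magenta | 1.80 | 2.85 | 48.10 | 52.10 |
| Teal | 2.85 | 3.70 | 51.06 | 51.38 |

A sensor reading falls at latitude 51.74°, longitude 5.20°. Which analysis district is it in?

The point has longitude = 5.20 and latitude = 51.74.
Only Amber satisfies 3.70 ≤ longitude ≤ 5.80 and 51.06 ≤ latitude ≤ 52.10.

Amber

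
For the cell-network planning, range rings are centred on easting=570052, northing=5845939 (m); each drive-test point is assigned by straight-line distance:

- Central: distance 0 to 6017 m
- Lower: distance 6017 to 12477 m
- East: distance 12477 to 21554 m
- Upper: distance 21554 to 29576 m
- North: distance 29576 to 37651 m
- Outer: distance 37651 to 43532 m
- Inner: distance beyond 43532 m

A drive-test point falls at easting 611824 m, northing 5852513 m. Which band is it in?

Distance = √((611824−570052)² + (5852513−5845939)²) = √(1744899984.000 + 43217476.000) = 42286.138 m.
37651 ≤ 42286.138 < 43532 → Outer.

Outer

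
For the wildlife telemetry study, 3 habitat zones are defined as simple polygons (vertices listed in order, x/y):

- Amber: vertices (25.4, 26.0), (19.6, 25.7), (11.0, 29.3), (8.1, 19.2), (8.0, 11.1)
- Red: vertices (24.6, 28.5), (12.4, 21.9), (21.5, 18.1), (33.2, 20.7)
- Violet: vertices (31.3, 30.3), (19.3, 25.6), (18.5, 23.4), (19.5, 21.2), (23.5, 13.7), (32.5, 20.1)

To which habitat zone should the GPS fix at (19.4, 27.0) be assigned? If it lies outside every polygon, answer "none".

none

Cast a ray rightward from (19.4, 27.0). For each polygon, the edges (by vertex number in listed order) whose endpoints lie on opposite sides of y = 27.0, where each meets that height, and whether that is right or left of the point:
Amber: 2–3 at x≈16.49 (left), 3–4 at x≈10.34 (left) → 0 crossings.
Red: 1–2 at x≈21.83 (right), 4–1 at x≈26.25 (right) → 2 crossings.
Violet: 1–2 at x≈22.87 (right), 6–1 at x≈31.69 (right) → 2 crossings.
All counts are even, so the point lies outside every listed polygon.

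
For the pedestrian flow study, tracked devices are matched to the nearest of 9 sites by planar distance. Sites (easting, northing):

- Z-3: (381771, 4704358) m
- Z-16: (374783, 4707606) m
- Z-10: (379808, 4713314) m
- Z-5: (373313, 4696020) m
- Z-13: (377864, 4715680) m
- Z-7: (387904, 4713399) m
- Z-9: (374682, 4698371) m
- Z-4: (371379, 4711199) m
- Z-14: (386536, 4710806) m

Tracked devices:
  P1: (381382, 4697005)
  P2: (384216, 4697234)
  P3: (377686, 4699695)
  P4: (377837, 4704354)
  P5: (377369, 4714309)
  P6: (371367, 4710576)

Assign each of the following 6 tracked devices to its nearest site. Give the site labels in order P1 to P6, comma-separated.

Z-9, Z-3, Z-9, Z-3, Z-13, Z-4

P1 → Z-9 (d²=46755956.00)
P2 → Z-3 (d²=56729401.00)
P3 → Z-9 (d²=10776992.00)
P4 → Z-3 (d²=15476372.00)
P5 → Z-13 (d²=2124666.00)
P6 → Z-4 (d²=388273.00)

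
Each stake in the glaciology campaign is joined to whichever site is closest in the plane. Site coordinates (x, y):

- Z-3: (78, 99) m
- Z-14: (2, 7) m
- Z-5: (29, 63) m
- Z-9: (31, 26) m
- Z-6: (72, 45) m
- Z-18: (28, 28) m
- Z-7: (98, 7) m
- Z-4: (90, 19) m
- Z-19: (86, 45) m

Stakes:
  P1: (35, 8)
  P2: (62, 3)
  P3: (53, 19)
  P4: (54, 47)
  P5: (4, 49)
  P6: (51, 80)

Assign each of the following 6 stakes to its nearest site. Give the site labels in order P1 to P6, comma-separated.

P1 → Z-9 (d²=340.00)
P2 → Z-4 (d²=1040.00)
P3 → Z-9 (d²=533.00)
P4 → Z-6 (d²=328.00)
P5 → Z-5 (d²=821.00)
P6 → Z-5 (d²=773.00)

Z-9, Z-4, Z-9, Z-6, Z-5, Z-5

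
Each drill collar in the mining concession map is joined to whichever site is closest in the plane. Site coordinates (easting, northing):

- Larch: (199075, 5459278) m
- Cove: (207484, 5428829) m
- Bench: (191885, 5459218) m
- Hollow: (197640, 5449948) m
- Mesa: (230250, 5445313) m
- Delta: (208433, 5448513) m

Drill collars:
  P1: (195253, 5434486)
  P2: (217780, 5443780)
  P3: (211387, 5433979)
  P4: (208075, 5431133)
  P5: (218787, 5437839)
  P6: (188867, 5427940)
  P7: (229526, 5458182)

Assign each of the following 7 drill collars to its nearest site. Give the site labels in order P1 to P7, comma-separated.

Cove, Delta, Cove, Cove, Mesa, Cove, Mesa

P1 → Cove (d²=181599010.00)
P2 → Delta (d²=109767698.00)
P3 → Cove (d²=41755909.00)
P4 → Cove (d²=5657697.00)
P5 → Mesa (d²=187261045.00)
P6 → Cove (d²=347383010.00)
P7 → Mesa (d²=166135337.00)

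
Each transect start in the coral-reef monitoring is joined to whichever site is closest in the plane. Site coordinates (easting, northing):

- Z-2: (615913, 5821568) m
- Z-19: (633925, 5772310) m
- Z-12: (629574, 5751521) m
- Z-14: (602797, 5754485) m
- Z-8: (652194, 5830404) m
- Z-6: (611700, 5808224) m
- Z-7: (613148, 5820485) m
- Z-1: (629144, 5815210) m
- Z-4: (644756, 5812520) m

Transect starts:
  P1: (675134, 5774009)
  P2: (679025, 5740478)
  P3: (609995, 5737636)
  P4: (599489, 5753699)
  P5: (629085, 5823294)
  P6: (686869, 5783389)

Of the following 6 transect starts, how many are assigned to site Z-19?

P1 → Z-19
P2 → Z-12
P3 → Z-14
P4 → Z-14
P5 → Z-1
P6 → Z-4
1 of the 6 goes to Z-19.

1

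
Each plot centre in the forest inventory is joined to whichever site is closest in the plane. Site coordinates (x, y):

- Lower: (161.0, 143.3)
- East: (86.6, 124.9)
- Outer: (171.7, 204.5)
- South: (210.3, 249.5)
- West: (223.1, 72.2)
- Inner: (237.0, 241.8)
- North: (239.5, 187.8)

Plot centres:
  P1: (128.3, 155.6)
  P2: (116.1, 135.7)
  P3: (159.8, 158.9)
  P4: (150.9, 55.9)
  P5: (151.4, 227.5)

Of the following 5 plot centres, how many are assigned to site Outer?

P1 → Lower
P2 → East
P3 → Lower
P4 → West
P5 → Outer
1 of the 5 goes to Outer.

1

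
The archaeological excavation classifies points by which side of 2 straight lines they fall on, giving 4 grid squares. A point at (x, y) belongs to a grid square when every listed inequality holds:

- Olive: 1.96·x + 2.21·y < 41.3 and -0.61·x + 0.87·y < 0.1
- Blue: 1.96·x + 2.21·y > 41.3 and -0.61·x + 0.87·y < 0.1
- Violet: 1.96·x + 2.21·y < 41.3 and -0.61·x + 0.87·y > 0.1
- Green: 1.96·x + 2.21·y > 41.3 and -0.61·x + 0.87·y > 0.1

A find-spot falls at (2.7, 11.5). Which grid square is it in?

Violet

1.96·2.7 + 2.21·11.5 = 30.707, which is < 41.3
-0.61·2.7 + 0.87·11.5 = 8.358, which is > 0.1
This sign pattern matches Violet.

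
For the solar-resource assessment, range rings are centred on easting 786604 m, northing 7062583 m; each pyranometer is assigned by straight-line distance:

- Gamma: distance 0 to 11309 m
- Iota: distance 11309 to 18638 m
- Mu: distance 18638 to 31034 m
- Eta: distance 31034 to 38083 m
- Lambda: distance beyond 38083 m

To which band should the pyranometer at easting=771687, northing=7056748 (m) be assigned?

Iota

Distance = √((771687−786604)² + (7056748−7062583)²) = √(222516889.000 + 34047225.000) = 16017.619 m.
11309 ≤ 16017.619 < 18638 → Iota.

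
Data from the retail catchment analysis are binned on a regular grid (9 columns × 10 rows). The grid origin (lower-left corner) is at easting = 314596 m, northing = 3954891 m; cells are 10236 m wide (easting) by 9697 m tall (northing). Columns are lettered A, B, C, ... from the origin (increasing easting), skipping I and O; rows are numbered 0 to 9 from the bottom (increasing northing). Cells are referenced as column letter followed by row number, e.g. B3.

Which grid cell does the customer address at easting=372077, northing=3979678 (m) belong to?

Column index: ⌊(372077 − 314596) / 10236⌋ = ⌊5.616⌋ = 5 → column F
Row offset from origin: ⌊(3979678 − 3954891) / 9697⌋ = ⌊2.556⌋ = 2 → row 2

F2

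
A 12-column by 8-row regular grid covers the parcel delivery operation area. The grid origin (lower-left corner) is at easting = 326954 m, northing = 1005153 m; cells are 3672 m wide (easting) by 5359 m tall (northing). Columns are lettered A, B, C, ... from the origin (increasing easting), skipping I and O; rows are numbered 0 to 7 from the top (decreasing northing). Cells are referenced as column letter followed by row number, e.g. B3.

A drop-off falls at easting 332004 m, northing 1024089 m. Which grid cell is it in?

B4

Column index: ⌊(332004 − 326954) / 3672⌋ = ⌊1.375⌋ = 1 → column B
Row offset from origin: ⌊(1024089 − 1005153) / 5359⌋ = ⌊3.533⌋ = 3 → row 4 (counted from top)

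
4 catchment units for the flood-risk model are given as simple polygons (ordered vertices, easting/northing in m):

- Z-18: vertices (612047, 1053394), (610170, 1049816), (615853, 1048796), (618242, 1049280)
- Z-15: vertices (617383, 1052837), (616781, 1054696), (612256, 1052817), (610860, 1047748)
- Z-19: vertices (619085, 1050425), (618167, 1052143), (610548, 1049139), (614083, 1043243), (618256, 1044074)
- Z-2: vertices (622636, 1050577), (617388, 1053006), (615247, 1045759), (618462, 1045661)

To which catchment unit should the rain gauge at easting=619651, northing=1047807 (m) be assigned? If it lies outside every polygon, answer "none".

Cast a ray rightward from (619651, 1047807). For each polygon, the edges (by vertex number in listed order) whose endpoints lie on opposite sides of northing = 1047807, where each meets that height, and whether that is right or left of the point:
Z-18: no edge straddles that height → 0 crossings.
Z-15: 3–4 at easting≈610876.2 (left), 4–1 at easting≈610935.6 (left) → 0 crossings.
Z-19: 3–4 at easting≈611346.6 (left), 5–1 at easting≈618743.3 (left) → 0 crossings.
Z-2: 2–3 at easting≈615852.0 (left), 4–1 at easting≈620284.1 (right) → 1 crossing.
Only Z-2 has an odd count, so the point is inside Z-2.

Z-2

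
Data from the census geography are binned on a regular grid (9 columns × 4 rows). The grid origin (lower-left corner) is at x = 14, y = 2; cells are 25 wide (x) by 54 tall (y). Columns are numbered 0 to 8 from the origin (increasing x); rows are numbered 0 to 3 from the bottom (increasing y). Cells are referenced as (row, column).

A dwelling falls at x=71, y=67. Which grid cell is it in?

(1, 2)

Column index: ⌊(71 − 14) / 25⌋ = ⌊2.280⌋ = 2
Row offset from origin: ⌊(67 − 2) / 54⌋ = ⌊1.204⌋ = 1 → row 1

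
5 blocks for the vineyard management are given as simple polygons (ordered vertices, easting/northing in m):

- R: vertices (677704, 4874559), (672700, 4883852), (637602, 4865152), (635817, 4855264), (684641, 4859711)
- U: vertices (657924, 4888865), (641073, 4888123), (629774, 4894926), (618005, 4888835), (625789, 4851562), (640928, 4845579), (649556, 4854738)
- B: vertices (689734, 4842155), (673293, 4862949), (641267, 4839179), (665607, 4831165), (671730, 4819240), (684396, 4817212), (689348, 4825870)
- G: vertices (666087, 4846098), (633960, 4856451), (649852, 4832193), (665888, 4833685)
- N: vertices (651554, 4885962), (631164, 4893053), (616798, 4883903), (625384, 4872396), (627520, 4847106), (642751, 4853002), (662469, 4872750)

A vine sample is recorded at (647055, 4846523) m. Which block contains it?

G

Cast a ray rightward from (647055, 4846523). For each polygon, the edges (by vertex number in listed order) whose endpoints lie on opposite sides of northing = 4846523, where each meets that height, and whether that is right or left of the point:
R: no edge straddles that height → 0 crossings.
U: 5–6 at easting≈638539.4 (left), 6–7 at easting≈641817.3 (left) → 0 crossings.
B: 1–2 at easting≈686280.4 (right), 2–3 at easting≈651161.8 (right) → 2 crossings.
G: 1–2 at easting≈664768.2 (right), 2–3 at easting≈640464.1 (left) → 1 crossing.
N: no edge straddles that height → 0 crossings.
Only G has an odd count, so the point is inside G.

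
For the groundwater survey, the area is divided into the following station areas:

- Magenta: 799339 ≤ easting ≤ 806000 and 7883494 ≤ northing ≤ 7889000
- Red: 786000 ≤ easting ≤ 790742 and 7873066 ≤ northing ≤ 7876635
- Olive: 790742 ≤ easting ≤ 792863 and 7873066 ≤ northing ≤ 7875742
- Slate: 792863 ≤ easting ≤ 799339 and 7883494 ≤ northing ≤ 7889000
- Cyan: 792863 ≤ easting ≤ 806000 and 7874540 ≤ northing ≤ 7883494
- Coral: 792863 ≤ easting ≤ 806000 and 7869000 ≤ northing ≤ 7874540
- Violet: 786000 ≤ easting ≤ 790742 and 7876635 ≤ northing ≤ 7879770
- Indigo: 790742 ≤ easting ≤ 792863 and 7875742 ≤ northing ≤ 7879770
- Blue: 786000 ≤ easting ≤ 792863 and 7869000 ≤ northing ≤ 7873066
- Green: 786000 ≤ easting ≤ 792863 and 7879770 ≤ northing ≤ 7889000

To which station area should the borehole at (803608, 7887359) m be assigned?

Magenta

The point has easting = 803608 and northing = 7887359.
Only Magenta satisfies 799339 ≤ easting ≤ 806000 and 7883494 ≤ northing ≤ 7889000.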